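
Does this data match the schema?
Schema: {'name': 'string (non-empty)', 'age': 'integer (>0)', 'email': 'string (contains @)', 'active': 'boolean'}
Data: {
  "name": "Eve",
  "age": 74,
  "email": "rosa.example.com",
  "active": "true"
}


Validating each field against schema:
  name: OK (non-empty string)
  age: OK (positive integer)
  email: FAIL ("rosa.example.com" does not contain @)
  active: FAIL ("true" is not a boolean)

Result: INVALID (2 errors: email, active)

INVALID (2 errors: email, active)


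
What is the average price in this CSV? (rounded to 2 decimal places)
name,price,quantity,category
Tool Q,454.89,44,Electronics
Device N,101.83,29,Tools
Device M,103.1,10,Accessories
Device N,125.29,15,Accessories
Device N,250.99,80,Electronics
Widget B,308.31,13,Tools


Computing average price:
Values: [454.89, 101.83, 103.1, 125.29, 250.99, 308.31]
Sum = 1344.41
Count = 6
Average = 1344.41/6 ≈ 224.07 (rounded to 2 decimal places)

224.07


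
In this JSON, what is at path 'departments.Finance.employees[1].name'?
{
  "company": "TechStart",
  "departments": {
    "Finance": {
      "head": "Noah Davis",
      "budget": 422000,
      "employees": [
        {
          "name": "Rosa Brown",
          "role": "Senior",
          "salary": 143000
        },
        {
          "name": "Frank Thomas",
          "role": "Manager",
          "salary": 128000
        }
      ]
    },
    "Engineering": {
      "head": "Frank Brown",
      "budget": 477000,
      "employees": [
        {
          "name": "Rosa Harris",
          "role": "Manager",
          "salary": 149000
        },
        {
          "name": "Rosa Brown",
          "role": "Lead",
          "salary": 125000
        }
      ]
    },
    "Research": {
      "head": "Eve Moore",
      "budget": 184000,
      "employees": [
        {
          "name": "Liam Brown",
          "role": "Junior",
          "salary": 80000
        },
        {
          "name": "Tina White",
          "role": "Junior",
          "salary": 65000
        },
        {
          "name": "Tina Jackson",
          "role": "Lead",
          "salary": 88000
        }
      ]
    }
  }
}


Path: departments.Finance.employees[1].name

Navigate:
  -> departments
  -> Finance
  -> employees[1].name = 'Frank Thomas'

Frank Thomas


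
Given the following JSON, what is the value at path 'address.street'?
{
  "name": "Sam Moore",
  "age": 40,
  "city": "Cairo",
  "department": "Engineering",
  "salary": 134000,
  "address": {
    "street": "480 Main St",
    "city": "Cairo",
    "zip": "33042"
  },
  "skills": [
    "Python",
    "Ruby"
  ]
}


Query: address.street
Path: address -> street
Value: 480 Main St

480 Main St


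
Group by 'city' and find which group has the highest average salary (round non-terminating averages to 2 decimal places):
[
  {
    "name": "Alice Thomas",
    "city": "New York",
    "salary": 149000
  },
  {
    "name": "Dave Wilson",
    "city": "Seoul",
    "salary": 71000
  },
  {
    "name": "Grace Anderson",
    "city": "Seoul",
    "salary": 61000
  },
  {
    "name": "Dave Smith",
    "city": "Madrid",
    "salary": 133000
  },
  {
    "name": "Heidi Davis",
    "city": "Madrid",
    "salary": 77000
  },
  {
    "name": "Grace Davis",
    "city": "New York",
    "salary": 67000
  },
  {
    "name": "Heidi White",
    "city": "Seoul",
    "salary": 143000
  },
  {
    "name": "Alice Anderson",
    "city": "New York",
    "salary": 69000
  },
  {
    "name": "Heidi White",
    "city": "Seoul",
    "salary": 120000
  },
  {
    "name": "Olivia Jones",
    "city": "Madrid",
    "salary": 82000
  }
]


Group by: city

Groups:
  Madrid: 3 people, avg salary = 292000/3 ≈ $97333.33
  New York: 3 people, avg salary = 285000/3 = $95000
  Seoul: 4 people, avg salary = 395000/4 = $98750

Highest average salary: Seoul ($98750)

Seoul ($98750)


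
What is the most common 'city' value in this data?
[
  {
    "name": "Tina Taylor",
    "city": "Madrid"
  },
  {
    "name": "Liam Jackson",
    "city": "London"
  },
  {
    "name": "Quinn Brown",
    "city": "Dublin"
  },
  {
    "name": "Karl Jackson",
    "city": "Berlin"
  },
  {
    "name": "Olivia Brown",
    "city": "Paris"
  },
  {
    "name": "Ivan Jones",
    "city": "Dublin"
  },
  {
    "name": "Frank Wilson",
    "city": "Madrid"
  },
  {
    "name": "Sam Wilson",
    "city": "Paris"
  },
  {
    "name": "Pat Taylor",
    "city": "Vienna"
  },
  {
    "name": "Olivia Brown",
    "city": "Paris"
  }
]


Counting 'city' values across 10 records:

  Paris: 3 ###
  Madrid: 2 ##
  Dublin: 2 ##
  London: 1 #
  Berlin: 1 #
  Vienna: 1 #

Most common: Paris (3 times)

Paris (3 times)


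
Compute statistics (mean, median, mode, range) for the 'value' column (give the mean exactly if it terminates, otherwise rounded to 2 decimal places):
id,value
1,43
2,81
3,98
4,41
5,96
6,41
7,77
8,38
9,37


Data: [43, 81, 98, 41, 96, 41, 77, 38, 37]
Count: 9
Sum: 552
Mean: 552/9 ≈ 61.33 (rounded to 2 decimal places)
Sorted: [37, 38, 41, 41, 43, 77, 81, 96, 98]
Median: 43.0
Mode: 41 (2 times)
Range: 98 - 37 = 61
Min: 37, Max: 98

mean≈61.33, median=43.0, mode=41, range=61


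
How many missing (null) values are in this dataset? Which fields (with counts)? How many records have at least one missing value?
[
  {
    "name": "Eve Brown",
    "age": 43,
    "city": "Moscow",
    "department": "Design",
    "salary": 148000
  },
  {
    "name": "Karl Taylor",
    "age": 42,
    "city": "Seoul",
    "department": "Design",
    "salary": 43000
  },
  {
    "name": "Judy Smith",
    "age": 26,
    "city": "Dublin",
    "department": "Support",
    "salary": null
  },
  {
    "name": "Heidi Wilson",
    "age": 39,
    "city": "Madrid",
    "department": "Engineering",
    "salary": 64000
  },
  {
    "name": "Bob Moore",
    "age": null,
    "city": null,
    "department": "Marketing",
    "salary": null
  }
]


Checking for missing (null) values in 5 records:

  Eve Brown: complete
  Karl Taylor: complete
  Judy Smith: salary
  Heidi Wilson: complete
  Bob Moore: age, city, salary

Per field:
  name: 0 missing
  age: 1 missing
  city: 1 missing
  department: 0 missing
  salary: 2 missing

Total missing values: 4
Records with any missing: 2

4 missing values (age: 1, city: 1, salary: 2); 2 incomplete records


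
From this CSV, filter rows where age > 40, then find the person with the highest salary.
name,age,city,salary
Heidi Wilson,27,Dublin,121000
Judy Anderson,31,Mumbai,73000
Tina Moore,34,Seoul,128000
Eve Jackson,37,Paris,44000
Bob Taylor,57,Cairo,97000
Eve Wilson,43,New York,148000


Filter: age > 40
Sort by: salary (descending)

Filtered records (2):
  Eve Wilson, age 43, salary $148000
  Bob Taylor, age 57, salary $97000

Highest salary: Eve Wilson ($148000)

Eve Wilson


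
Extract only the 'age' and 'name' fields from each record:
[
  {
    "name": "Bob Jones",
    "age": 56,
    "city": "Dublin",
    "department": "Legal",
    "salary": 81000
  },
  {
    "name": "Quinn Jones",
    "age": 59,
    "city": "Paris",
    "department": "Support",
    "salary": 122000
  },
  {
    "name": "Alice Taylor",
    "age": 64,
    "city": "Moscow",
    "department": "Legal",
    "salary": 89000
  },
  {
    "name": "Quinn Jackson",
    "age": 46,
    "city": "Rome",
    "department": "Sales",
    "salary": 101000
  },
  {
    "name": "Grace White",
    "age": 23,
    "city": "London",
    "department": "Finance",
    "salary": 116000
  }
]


Original: 5 records with fields: name, age, city, department, salary
Keep: ['age', 'name']
Drop: ['city', 'department', 'salary']
Result: 5 records, 2 fields each

[
  {
    "age": 56,
    "name": "Bob Jones"
  },
  {
    "age": 59,
    "name": "Quinn Jones"
  },
  {
    "age": 64,
    "name": "Alice Taylor"
  },
  {
    "age": 46,
    "name": "Quinn Jackson"
  },
  {
    "age": 23,
    "name": "Grace White"
  }
]


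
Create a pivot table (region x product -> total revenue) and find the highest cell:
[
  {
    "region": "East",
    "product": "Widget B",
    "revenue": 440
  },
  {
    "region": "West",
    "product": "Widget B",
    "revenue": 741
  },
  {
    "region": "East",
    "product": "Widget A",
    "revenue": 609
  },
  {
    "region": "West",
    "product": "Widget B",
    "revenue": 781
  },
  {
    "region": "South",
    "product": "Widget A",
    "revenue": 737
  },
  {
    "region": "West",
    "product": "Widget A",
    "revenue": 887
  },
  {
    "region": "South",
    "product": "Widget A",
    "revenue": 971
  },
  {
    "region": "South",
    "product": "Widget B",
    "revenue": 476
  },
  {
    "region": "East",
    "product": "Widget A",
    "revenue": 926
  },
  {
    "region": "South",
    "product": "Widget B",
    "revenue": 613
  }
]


Pivot: region (rows) x product (columns) -> total revenue

     Widget A      Widget B    
East          1535           440  
South         1708          1089  
West           887          1522  

Highest: South / Widget A = $1708

South / Widget A = $1708


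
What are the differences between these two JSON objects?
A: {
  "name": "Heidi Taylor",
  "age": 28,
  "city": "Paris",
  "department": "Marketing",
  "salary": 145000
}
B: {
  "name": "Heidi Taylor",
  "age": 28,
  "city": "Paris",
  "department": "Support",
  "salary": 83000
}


Comparing each field (in key order):
  name: same
  age: same
  city: same
  department: DIFFERENT
  salary: DIFFERENT
Differences:
  department: Marketing -> Support
  salary: 145000 -> 83000

2 field(s) changed

2 changes: department, salary


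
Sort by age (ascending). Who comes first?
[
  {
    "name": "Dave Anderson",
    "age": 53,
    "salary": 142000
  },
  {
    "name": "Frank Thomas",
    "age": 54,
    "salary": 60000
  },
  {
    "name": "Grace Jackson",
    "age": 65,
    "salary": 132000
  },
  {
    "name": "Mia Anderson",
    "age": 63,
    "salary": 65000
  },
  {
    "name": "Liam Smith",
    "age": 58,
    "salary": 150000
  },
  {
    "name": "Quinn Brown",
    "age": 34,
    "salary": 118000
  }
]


Sort by: age (ascending)

Sorted order:
  1. Quinn Brown (age = 34)
  2. Dave Anderson (age = 53)
  3. Frank Thomas (age = 54)
  4. Liam Smith (age = 58)
  5. Mia Anderson (age = 63)
  6. Grace Jackson (age = 65)

First: Quinn Brown

Quinn Brown


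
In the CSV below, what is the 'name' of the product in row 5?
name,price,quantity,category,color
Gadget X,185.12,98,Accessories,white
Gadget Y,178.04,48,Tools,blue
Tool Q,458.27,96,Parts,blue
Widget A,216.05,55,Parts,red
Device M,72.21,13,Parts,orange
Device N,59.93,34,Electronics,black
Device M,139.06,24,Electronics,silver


Query: Row 5 ('Device M'), column 'name'
Value: Device M

Device M


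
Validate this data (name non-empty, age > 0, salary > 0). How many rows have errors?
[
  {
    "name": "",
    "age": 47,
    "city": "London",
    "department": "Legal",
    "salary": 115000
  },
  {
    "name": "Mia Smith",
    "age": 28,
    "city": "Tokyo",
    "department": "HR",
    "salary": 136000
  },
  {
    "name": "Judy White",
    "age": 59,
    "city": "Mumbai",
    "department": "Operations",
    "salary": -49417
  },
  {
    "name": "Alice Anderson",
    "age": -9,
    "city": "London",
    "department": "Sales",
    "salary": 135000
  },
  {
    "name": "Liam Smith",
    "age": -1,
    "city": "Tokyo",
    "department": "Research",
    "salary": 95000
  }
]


Validating 5 records:
Rules: name non-empty, age > 0, salary > 0

  Row 1 (???): empty name
  Row 2 (Mia Smith): OK
  Row 3 (Judy White): negative salary: -49417
  Row 4 (Alice Anderson): negative age: -9
  Row 5 (Liam Smith): negative age: -1

Total errors: 4

4 errors


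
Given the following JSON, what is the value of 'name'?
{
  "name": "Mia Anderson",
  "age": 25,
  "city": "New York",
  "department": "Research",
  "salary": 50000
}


Looking up field 'name'
Value: Mia Anderson

Mia Anderson


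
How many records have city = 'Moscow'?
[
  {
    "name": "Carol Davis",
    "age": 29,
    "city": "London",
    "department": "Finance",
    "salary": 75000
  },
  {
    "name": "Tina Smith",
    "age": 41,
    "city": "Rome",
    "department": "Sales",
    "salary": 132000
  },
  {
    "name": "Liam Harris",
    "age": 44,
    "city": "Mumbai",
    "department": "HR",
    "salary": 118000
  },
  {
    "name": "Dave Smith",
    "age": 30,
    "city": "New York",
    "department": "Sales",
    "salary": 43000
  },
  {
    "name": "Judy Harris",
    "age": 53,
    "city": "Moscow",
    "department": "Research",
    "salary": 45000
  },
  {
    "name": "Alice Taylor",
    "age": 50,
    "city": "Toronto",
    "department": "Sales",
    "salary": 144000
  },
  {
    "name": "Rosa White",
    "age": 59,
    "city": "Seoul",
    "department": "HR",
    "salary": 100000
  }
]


Data: 7 records
Condition: city = 'Moscow'

Checking each record:
  Carol Davis: London
  Tina Smith: Rome
  Liam Harris: Mumbai
  Dave Smith: New York
  Judy Harris: Moscow MATCH
  Alice Taylor: Toronto
  Rosa White: Seoul

Count: 1

1


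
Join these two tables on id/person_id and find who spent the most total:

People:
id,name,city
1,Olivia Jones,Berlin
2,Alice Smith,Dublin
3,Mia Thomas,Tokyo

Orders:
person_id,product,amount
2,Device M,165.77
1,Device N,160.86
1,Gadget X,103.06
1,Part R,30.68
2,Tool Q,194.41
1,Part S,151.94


Join on: people.id = orders.person_id

Joined rows:
  Alice Smith (Dublin) bought Device M for $165.77
  Olivia Jones (Berlin) bought Device N for $160.86
  Olivia Jones (Berlin) bought Gadget X for $103.06
  Olivia Jones (Berlin) bought Part R for $30.68
  Alice Smith (Dublin) bought Tool Q for $194.41
  Olivia Jones (Berlin) bought Part S for $151.94

Total per person:
  Olivia Jones: $446.54
  Alice Smith: $360.18

Top spender: Olivia Jones ($446.54)

Olivia Jones ($446.54)


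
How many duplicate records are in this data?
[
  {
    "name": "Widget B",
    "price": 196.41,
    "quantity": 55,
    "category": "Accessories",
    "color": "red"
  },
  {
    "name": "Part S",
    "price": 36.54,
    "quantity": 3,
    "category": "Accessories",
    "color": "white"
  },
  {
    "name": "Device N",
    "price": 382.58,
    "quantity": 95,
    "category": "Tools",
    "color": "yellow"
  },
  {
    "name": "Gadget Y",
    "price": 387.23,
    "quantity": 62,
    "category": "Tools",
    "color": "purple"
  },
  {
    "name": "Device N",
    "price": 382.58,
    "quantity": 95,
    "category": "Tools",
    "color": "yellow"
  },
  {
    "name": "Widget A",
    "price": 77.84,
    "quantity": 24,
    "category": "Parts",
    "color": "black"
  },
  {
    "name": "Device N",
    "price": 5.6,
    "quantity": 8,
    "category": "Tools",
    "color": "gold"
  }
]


Checking 7 records for duplicates:

  Row 1: Widget B ($196.41, qty 55)
  Row 2: Part S ($36.54, qty 3)
  Row 3: Device N ($382.58, qty 95)
  Row 4: Gadget Y ($387.23, qty 62)
  Row 5: Device N ($382.58, qty 95) <-- DUPLICATE
  Row 6: Widget A ($77.84, qty 24)
  Row 7: Device N ($5.6, qty 8)

Duplicates found: 1
Unique records: 6

1 duplicates, 6 unique


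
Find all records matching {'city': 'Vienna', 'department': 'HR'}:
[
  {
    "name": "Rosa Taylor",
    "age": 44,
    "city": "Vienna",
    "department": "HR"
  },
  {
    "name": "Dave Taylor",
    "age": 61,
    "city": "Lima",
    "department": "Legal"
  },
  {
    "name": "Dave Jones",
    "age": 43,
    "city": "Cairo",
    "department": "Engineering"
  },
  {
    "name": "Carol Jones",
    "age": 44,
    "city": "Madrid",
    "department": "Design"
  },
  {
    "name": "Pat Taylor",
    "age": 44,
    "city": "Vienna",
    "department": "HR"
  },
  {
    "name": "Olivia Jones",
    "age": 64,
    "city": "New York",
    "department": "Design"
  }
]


Search criteria: {'city': 'Vienna', 'department': 'HR'}

Checking 6 records:
  Rosa Taylor: {city: Vienna, department: HR} <-- MATCH
  Dave Taylor: {city: Lima, department: Legal}
  Dave Jones: {city: Cairo, department: Engineering}
  Carol Jones: {city: Madrid, department: Design}
  Pat Taylor: {city: Vienna, department: HR} <-- MATCH
  Olivia Jones: {city: New York, department: Design}

Matches: ["Rosa Taylor", "Pat Taylor"]

["Rosa Taylor", "Pat Taylor"]


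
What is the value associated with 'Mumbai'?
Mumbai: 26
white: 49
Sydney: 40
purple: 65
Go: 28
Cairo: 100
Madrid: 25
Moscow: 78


Looking up key 'Mumbai'
Value: 26

26


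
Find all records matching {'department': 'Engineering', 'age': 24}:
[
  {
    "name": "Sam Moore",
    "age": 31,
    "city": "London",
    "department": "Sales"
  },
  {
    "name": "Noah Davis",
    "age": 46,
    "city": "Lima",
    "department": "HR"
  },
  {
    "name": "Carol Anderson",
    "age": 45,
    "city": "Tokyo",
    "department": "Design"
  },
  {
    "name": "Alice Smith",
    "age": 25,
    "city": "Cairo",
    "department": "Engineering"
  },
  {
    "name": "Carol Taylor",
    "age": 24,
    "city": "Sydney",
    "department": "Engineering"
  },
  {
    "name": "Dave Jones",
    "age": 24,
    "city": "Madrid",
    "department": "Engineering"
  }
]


Search criteria: {'department': 'Engineering', 'age': 24}

Checking 6 records:
  Sam Moore: {department: Sales, age: 31}
  Noah Davis: {department: HR, age: 46}
  Carol Anderson: {department: Design, age: 45}
  Alice Smith: {department: Engineering, age: 25}
  Carol Taylor: {department: Engineering, age: 24} <-- MATCH
  Dave Jones: {department: Engineering, age: 24} <-- MATCH

Matches: ["Carol Taylor", "Dave Jones"]

["Carol Taylor", "Dave Jones"]


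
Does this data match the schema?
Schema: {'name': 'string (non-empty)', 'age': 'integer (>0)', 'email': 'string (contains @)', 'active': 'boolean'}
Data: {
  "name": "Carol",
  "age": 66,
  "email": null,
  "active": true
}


Validating each field against schema:
  name: OK (non-empty string)
  age: OK (positive integer)
  email: FAIL (null is not a string)
  active: OK (boolean)

Result: INVALID (1 error: email)

INVALID (1 error: email)


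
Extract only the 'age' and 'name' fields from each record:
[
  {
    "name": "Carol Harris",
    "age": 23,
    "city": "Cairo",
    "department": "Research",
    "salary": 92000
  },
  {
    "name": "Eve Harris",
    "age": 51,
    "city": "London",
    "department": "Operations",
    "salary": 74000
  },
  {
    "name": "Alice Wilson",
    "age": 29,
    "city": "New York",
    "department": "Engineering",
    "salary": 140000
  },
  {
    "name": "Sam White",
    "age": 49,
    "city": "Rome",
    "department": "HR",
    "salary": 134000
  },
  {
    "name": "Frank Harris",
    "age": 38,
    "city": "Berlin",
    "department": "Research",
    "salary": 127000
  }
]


Original: 5 records with fields: name, age, city, department, salary
Keep: ['age', 'name']
Drop: ['city', 'department', 'salary']
Result: 5 records, 2 fields each

[
  {
    "age": 23,
    "name": "Carol Harris"
  },
  {
    "age": 51,
    "name": "Eve Harris"
  },
  {
    "age": 29,
    "name": "Alice Wilson"
  },
  {
    "age": 49,
    "name": "Sam White"
  },
  {
    "age": 38,
    "name": "Frank Harris"
  }
]


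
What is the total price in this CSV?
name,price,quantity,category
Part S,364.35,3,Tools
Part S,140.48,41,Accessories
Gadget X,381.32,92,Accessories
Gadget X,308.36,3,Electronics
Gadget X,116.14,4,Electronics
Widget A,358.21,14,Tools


Computing total price:
Values: [364.35, 140.48, 381.32, 308.36, 116.14, 358.21]
Sum = 1668.86

1668.86


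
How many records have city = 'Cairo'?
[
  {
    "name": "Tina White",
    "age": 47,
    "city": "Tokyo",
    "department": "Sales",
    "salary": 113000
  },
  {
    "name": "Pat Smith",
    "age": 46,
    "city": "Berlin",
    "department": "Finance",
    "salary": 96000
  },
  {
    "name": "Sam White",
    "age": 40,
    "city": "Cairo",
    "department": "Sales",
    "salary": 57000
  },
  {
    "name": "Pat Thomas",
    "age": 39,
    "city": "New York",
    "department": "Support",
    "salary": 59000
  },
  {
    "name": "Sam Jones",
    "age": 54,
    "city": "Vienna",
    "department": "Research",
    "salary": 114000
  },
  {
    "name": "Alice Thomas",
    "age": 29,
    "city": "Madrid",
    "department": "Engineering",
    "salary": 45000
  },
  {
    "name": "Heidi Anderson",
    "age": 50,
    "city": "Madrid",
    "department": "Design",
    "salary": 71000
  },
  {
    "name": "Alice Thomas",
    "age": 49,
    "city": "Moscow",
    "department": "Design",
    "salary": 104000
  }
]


Data: 8 records
Condition: city = 'Cairo'

Checking each record:
  Tina White: Tokyo
  Pat Smith: Berlin
  Sam White: Cairo MATCH
  Pat Thomas: New York
  Sam Jones: Vienna
  Alice Thomas: Madrid
  Heidi Anderson: Madrid
  Alice Thomas: Moscow

Count: 1

1


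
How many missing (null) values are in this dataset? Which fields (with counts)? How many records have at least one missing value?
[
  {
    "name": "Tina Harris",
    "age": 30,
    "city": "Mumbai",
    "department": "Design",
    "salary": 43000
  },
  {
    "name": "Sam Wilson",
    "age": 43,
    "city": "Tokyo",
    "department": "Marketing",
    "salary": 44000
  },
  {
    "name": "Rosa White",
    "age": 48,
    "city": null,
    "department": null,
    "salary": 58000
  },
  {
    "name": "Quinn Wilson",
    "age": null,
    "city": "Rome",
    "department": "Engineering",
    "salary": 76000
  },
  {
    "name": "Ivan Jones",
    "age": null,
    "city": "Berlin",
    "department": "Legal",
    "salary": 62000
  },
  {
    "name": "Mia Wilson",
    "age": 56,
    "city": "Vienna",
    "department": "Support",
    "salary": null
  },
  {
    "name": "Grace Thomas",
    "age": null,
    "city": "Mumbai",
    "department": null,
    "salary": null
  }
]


Checking for missing (null) values in 7 records:

  Tina Harris: complete
  Sam Wilson: complete
  Rosa White: city, department
  Quinn Wilson: age
  Ivan Jones: age
  Mia Wilson: salary
  Grace Thomas: age, department, salary

Per field:
  name: 0 missing
  age: 3 missing
  city: 1 missing
  department: 2 missing
  salary: 2 missing

Total missing values: 8
Records with any missing: 5

8 missing values (age: 3, city: 1, department: 2, salary: 2); 5 incomplete records


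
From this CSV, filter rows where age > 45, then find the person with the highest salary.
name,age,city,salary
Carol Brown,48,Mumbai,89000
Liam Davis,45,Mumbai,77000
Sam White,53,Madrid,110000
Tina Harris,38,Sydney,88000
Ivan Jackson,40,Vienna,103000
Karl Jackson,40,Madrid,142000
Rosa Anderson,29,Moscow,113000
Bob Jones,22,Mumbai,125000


Filter: age > 45
Sort by: salary (descending)

Filtered records (2):
  Sam White, age 53, salary $110000
  Carol Brown, age 48, salary $89000

Highest salary: Sam White ($110000)

Sam White


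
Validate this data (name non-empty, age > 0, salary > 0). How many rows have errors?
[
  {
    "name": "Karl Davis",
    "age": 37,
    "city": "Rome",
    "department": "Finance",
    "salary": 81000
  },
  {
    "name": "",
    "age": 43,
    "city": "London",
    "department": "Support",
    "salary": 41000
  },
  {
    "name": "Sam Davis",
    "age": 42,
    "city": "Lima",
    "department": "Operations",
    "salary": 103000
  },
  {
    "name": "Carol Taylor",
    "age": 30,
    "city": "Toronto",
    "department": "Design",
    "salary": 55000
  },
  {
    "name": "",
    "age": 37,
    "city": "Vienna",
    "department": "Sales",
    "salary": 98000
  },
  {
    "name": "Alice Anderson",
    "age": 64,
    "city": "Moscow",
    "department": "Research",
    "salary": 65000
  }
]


Validating 6 records:
Rules: name non-empty, age > 0, salary > 0

  Row 1 (Karl Davis): OK
  Row 2 (???): empty name
  Row 3 (Sam Davis): OK
  Row 4 (Carol Taylor): OK
  Row 5 (???): empty name
  Row 6 (Alice Anderson): OK

Total errors: 2

2 errors


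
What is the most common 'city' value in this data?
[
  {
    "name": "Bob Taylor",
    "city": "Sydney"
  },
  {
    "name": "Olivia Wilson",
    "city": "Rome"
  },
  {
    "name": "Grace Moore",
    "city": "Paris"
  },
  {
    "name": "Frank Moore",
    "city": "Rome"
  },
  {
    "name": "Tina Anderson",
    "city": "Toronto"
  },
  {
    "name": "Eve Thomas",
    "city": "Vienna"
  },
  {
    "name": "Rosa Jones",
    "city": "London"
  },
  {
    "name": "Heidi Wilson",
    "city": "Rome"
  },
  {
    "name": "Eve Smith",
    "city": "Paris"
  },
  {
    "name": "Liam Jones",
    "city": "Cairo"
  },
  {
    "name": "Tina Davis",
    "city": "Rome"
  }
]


Counting 'city' values across 11 records:

  Rome: 4 ####
  Paris: 2 ##
  Sydney: 1 #
  Toronto: 1 #
  Vienna: 1 #
  London: 1 #
  Cairo: 1 #

Most common: Rome (4 times)

Rome (4 times)


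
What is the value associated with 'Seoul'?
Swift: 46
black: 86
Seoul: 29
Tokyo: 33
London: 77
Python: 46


Looking up key 'Seoul'
Value: 29

29


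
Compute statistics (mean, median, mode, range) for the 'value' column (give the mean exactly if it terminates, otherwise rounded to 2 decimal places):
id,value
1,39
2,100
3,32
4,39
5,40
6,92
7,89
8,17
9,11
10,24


Data: [39, 100, 32, 39, 40, 92, 89, 17, 11, 24]
Count: 10
Sum: 483
Mean: 483/10 = 48.3
Sorted: [11, 17, 24, 32, 39, 39, 40, 89, 92, 100]
Median: 39.0
Mode: 39 (2 times)
Range: 100 - 11 = 89
Min: 11, Max: 100

mean=48.3, median=39.0, mode=39, range=89


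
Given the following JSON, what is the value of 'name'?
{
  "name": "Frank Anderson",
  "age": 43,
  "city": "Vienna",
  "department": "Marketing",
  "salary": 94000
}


Looking up field 'name'
Value: Frank Anderson

Frank Anderson


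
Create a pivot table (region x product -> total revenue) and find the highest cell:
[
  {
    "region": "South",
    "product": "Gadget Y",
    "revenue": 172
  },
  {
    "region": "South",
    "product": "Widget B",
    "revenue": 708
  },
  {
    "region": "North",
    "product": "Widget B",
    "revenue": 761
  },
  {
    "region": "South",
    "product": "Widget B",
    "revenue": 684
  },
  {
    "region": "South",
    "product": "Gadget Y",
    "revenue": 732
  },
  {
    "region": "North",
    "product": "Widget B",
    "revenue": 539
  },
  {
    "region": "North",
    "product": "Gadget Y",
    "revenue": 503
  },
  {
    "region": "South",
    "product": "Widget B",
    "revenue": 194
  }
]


Pivot: region (rows) x product (columns) -> total revenue

     Gadget Y      Widget B    
North          503          1300  
South          904          1586  

Highest: South / Widget B = $1586

South / Widget B = $1586


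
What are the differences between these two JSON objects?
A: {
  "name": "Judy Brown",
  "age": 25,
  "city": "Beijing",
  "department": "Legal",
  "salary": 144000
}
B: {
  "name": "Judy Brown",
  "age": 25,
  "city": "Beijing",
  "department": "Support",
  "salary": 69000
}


Comparing each field (in key order):
  name: same
  age: same
  city: same
  department: DIFFERENT
  salary: DIFFERENT
Differences:
  department: Legal -> Support
  salary: 144000 -> 69000

2 field(s) changed

2 changes: department, salary


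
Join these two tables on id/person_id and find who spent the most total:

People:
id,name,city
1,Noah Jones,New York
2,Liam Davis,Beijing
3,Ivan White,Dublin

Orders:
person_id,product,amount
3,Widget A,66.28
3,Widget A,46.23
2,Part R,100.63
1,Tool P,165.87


Join on: people.id = orders.person_id

Joined rows:
  Ivan White (Dublin) bought Widget A for $66.28
  Ivan White (Dublin) bought Widget A for $46.23
  Liam Davis (Beijing) bought Part R for $100.63
  Noah Jones (New York) bought Tool P for $165.87

Total per person:
  Noah Jones: $165.87
  Ivan White: $112.51
  Liam Davis: $100.63

Top spender: Noah Jones ($165.87)

Noah Jones ($165.87)


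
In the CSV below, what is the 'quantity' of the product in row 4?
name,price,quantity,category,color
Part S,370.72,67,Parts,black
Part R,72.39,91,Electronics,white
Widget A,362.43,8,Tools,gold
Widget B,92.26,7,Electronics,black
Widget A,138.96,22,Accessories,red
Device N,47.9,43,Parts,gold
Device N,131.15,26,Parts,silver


Query: Row 4 ('Widget B'), column 'quantity'
Value: 7

7


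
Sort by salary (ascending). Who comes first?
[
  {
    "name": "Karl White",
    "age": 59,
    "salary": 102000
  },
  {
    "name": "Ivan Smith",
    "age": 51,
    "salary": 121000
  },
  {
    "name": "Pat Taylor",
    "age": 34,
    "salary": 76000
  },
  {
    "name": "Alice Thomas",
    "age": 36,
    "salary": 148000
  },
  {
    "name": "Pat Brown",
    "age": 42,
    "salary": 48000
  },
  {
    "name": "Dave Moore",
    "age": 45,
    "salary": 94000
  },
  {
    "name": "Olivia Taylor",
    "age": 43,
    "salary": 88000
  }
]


Sort by: salary (ascending)

Sorted order:
  1. Pat Brown (salary = 48000)
  2. Pat Taylor (salary = 76000)
  3. Olivia Taylor (salary = 88000)
  4. Dave Moore (salary = 94000)
  5. Karl White (salary = 102000)
  6. Ivan Smith (salary = 121000)
  7. Alice Thomas (salary = 148000)

First: Pat Brown

Pat Brown


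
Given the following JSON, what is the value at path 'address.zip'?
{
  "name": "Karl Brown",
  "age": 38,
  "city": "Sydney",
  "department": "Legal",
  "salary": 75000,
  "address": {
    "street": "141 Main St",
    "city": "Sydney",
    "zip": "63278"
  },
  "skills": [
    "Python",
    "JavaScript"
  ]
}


Query: address.zip
Path: address -> zip
Value: 63278

63278


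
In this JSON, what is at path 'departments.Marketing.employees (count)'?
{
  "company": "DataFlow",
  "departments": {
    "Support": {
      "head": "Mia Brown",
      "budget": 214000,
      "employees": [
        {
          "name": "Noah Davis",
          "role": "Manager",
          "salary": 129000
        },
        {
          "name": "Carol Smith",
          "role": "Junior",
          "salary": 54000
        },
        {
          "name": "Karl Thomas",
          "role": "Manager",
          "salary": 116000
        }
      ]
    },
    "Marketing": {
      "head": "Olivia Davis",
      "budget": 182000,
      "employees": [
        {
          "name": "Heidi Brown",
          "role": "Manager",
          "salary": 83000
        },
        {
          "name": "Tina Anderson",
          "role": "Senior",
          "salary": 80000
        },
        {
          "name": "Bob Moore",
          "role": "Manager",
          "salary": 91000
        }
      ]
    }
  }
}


Path: departments.Marketing.employees (count)

Navigate:
  -> departments
  -> Marketing
  -> employees (array, length 3)

3


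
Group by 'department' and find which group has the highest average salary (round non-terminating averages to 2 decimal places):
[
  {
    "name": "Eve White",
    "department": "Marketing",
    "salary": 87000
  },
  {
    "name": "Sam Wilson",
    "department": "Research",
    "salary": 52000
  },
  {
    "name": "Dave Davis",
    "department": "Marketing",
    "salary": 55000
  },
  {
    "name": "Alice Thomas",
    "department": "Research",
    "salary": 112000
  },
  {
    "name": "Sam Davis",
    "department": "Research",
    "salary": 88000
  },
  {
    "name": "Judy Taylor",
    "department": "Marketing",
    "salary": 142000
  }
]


Group by: department

Groups:
  Marketing: 3 people, avg salary = 284000/3 ≈ $94666.67
  Research: 3 people, avg salary = 252000/3 = $84000

Highest average salary: Marketing (≈$94666.67)

Marketing (≈$94666.67)


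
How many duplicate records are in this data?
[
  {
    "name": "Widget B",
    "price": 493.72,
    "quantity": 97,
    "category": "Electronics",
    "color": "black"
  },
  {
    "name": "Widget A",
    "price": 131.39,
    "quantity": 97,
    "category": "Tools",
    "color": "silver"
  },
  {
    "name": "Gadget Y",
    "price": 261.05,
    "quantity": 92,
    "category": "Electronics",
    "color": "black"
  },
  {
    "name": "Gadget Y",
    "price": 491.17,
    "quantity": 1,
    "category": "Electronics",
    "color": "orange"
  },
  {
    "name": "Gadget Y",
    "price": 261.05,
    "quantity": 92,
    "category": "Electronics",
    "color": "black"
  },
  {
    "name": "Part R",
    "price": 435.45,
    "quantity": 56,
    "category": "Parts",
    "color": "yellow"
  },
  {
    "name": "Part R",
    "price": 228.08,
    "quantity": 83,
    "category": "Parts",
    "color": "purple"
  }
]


Checking 7 records for duplicates:

  Row 1: Widget B ($493.72, qty 97)
  Row 2: Widget A ($131.39, qty 97)
  Row 3: Gadget Y ($261.05, qty 92)
  Row 4: Gadget Y ($491.17, qty 1)
  Row 5: Gadget Y ($261.05, qty 92) <-- DUPLICATE
  Row 6: Part R ($435.45, qty 56)
  Row 7: Part R ($228.08, qty 83)

Duplicates found: 1
Unique records: 6

1 duplicates, 6 unique


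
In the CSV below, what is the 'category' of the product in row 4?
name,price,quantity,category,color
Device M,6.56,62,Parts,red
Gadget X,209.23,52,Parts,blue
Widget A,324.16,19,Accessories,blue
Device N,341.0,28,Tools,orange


Query: Row 4 ('Device N'), column 'category'
Value: Tools

Tools


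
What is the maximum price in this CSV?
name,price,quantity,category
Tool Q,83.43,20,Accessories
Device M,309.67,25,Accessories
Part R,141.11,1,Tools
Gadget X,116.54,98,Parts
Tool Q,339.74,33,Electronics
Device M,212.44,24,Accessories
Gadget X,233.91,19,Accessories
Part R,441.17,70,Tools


Computing maximum price:
Values: [83.43, 309.67, 141.11, 116.54, 339.74, 212.44, 233.91, 441.17]
Max = 441.17

441.17


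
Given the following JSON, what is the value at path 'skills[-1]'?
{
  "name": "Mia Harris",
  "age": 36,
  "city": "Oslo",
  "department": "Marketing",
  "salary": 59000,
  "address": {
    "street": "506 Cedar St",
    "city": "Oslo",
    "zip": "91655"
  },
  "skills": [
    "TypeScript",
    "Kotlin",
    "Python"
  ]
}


Query: skills[-1]
Path: skills -> last element
Value: Python

Python


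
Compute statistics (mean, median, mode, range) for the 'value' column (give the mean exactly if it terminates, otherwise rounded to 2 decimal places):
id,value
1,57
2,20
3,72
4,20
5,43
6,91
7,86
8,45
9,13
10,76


Data: [57, 20, 72, 20, 43, 91, 86, 45, 13, 76]
Count: 10
Sum: 523
Mean: 523/10 = 52.3
Sorted: [13, 20, 20, 43, 45, 57, 72, 76, 86, 91]
Median: 51.0
Mode: 20 (2 times)
Range: 91 - 13 = 78
Min: 13, Max: 91

mean=52.3, median=51.0, mode=20, range=78


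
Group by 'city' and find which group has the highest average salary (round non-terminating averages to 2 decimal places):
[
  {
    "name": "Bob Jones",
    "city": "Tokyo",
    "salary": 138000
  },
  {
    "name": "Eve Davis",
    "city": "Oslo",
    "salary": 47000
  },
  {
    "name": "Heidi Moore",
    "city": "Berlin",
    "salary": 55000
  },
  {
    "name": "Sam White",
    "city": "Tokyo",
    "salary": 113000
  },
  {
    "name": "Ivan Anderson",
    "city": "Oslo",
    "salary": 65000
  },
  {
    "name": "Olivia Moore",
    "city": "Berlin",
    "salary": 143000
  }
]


Group by: city

Groups:
  Berlin: 2 people, avg salary = 198000/2 = $99000
  Oslo: 2 people, avg salary = 112000/2 = $56000
  Tokyo: 2 people, avg salary = 251000/2 = $125500

Highest average salary: Tokyo ($125500)

Tokyo ($125500)


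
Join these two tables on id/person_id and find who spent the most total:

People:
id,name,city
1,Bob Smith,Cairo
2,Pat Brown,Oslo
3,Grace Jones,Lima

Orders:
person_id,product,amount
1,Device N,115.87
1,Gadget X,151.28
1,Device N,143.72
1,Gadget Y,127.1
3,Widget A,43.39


Join on: people.id = orders.person_id

Joined rows:
  Bob Smith (Cairo) bought Device N for $115.87
  Bob Smith (Cairo) bought Gadget X for $151.28
  Bob Smith (Cairo) bought Device N for $143.72
  Bob Smith (Cairo) bought Gadget Y for $127.1
  Grace Jones (Lima) bought Widget A for $43.39

Total per person:
  Bob Smith: $537.97
  Grace Jones: $43.39

Top spender: Bob Smith ($537.97)

Bob Smith ($537.97)


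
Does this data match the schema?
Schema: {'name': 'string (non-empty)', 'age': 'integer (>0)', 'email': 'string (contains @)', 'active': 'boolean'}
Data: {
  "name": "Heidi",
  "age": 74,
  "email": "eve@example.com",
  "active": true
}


Validating each field against schema:
  name: OK (non-empty string)
  age: OK (positive integer)
  email: OK (string with @)
  active: OK (boolean)

Result: VALID

VALID


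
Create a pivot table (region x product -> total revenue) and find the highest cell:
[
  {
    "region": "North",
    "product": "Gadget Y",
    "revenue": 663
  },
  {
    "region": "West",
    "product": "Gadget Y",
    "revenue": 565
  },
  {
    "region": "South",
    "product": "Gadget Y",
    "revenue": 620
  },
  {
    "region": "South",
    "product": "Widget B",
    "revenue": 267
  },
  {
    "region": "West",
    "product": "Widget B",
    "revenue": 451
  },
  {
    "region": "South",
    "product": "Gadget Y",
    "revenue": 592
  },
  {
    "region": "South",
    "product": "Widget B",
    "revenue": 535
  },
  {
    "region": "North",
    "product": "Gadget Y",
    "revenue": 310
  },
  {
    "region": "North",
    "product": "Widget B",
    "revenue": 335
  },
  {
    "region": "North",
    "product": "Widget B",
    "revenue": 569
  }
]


Pivot: region (rows) x product (columns) -> total revenue

     Gadget Y      Widget B    
North          973           904  
South         1212           802  
West           565           451  

Highest: South / Gadget Y = $1212

South / Gadget Y = $1212


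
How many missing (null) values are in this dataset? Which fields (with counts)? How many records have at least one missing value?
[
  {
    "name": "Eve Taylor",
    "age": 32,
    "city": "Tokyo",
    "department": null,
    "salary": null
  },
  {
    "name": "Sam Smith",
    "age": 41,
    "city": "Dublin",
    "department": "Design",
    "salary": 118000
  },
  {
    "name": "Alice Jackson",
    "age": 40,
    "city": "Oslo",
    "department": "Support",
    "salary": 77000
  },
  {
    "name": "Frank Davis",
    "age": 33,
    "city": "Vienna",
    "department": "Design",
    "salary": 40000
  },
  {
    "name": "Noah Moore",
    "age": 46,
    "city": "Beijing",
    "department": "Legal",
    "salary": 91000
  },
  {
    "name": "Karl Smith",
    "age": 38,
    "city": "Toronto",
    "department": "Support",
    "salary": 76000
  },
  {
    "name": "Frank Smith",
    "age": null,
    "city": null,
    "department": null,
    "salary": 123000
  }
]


Checking for missing (null) values in 7 records:

  Eve Taylor: department, salary
  Sam Smith: complete
  Alice Jackson: complete
  Frank Davis: complete
  Noah Moore: complete
  Karl Smith: complete
  Frank Smith: age, city, department

Per field:
  name: 0 missing
  age: 1 missing
  city: 1 missing
  department: 2 missing
  salary: 1 missing

Total missing values: 5
Records with any missing: 2

5 missing values (age: 1, city: 1, department: 2, salary: 1); 2 incomplete records


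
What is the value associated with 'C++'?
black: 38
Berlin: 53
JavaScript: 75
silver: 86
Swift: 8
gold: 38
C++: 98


Looking up key 'C++'
Value: 98

98


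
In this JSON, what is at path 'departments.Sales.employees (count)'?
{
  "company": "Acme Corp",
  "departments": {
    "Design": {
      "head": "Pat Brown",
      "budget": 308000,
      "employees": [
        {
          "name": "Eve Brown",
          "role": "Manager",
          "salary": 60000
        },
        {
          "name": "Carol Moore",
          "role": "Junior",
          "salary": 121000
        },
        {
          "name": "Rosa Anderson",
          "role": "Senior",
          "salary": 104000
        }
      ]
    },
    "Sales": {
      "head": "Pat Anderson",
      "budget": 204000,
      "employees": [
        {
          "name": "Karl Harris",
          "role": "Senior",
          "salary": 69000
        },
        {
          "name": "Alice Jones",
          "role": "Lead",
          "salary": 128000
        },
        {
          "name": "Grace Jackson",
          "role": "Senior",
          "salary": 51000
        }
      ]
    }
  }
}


Path: departments.Sales.employees (count)

Navigate:
  -> departments
  -> Sales
  -> employees (array, length 3)

3


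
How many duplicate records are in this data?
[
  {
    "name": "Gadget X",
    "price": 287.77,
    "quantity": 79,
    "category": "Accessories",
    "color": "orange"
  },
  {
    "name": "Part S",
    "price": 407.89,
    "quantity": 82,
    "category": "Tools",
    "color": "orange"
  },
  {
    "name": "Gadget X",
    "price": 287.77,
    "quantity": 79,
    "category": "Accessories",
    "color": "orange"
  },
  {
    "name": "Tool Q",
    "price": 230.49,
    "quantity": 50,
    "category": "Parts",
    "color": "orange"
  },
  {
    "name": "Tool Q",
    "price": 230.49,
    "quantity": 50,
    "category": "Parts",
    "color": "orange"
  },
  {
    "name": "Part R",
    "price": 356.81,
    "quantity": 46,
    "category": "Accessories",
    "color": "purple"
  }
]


Checking 6 records for duplicates:

  Row 1: Gadget X ($287.77, qty 79)
  Row 2: Part S ($407.89, qty 82)
  Row 3: Gadget X ($287.77, qty 79) <-- DUPLICATE
  Row 4: Tool Q ($230.49, qty 50)
  Row 5: Tool Q ($230.49, qty 50) <-- DUPLICATE
  Row 6: Part R ($356.81, qty 46)

Duplicates found: 2
Unique records: 4

2 duplicates, 4 unique
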